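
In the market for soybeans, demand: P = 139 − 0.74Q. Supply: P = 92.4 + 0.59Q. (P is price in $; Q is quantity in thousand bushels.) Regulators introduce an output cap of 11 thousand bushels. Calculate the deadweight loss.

Competitive equilibrium: 139 − 0.74Q = 92.4 + 0.59Q → Q* = 35.0376, P* = 113.0722.
At Q = 11: demand price = 139 − 0.74·11 = 130.86; supply price = 92.4 + 0.59·11 = 98.89.
ΔQ = 35.0376 − 11 = 24.0376; wedge = 130.86 − 98.89 = 31.97.
Welfare loss = ½ × 24.0376 × 31.97 = $384.24 thousand.

$384.24 thousand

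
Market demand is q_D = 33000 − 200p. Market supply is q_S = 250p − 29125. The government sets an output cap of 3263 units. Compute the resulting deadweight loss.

In inverse form: demand p = 165 − 0.005q, supply p = 116.5 + 0.004q.
Competitive equilibrium: 165 − 0.005q = 116.5 + 0.004q → q* = 5388.8889, p* = 138.0556.
At q = 3263: demand price = 165 − 0.005·3263 = 148.685; supply price = 116.5 + 0.004·3263 = 129.552.
Δq = 5388.8889 − 3263 = 2125.8889; wedge = 148.685 − 129.552 = 19.133.
Welfare loss = ½ × 2125.8889 × 19.133 = 20337.32.

20337.32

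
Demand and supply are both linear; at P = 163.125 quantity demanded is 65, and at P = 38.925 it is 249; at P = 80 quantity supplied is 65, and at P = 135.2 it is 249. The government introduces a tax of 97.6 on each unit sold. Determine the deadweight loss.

4885.01

Demand slope = (38.925 − 163.125)/(249 − 65) = −0.675, so P = 207 − 0.675Q.
Supply slope = (135.2 − 80)/(249 − 65) = 0.3, so P = 60.5 + 0.3Q.
Competitive equilibrium: 207 − 0.675Q = 60.5 + 0.3Q → Q* = 150.2564, P* = 105.5769.
With the tax, the buyer price exceeds the seller price by 97.6: (207 − 0.675Q) − (60.5 + 0.3Q) = 97.6 → Q' = 50.1538.
ΔQ = 150.2564 − 50.1538 = 100.1026; the wedge equals the tax, 97.6.
The triangle = ½ × 100.1026 × 97.6 = 4885.01.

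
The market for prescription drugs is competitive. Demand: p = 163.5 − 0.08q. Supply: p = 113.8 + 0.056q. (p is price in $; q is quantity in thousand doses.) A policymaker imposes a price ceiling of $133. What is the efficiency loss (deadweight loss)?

Competitive equilibrium: 163.5 − 0.08q = 113.8 + 0.056q → q* = 365.4412, p* = 134.2647.
At the ceiling p = 133, quantity supplied = (133 − 113.8)/0.056 = 342.8571.
Willingness to pay at q' = 342.8571: 163.5 − 0.08·342.8571 = 136.0714.
Δq = 365.4412 − 342.8571 = 22.5841; wedge = 136.0714 − 133 = 3.0714.
DWL = ½ × 22.5841 × 3.0714 = $34.68 thousand.

$34.68 thousand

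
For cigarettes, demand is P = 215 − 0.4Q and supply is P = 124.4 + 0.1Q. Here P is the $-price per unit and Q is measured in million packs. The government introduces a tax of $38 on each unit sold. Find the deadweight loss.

$1444 million

Competitive equilibrium: 215 − 0.4Q = 124.4 + 0.1Q → Q* = 181.2, P* = 142.52.
With the tax, the buyer price exceeds the seller price by 38: (215 − 0.4Q) − (124.4 + 0.1Q) = 38 → Q' = 105.2.
ΔQ = 181.2 − 105.2 = 76; the wedge equals the tax, 38.
The triangle = ½ × 76 × 38 = $1444 million.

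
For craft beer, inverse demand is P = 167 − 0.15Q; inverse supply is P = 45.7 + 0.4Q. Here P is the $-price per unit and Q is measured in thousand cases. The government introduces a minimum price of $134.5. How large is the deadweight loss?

$4.14 thousand

Competitive equilibrium: 167 − 0.15Q = 45.7 + 0.4Q → Q* = 220.5455, P* = 133.9182.
At the floor P = 134.5, quantity demanded = (167 − 134.5)/0.15 = 216.6667.
Sellers' marginal cost at Q' = 216.6667: 45.7 + 0.4·216.6667 = 132.3667.
ΔQ = 220.5455 − 216.6667 = 3.8788; wedge = 134.5 − 132.3667 = 2.1333.
Welfare loss = ½ × 3.8788 × 2.1333 = $4.14 thousand.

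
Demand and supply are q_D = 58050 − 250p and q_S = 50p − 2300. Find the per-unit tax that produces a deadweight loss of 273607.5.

114.6

In inverse form: demand p = 232.2 − 0.004q, supply p = 46 + 0.02q.
Competitive equilibrium: 232.2 − 0.004q = 46 + 0.02q → q* = 7758.3333, p* = 201.1667.
A tax t gives Δq = t/0.024 and wedge t, so DWL = t²/0.048.
t²/0.048 = 273607.5 → t² = 13133.16 → t = 114.6.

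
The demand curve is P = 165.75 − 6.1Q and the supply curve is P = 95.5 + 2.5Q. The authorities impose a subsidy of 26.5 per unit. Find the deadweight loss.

40.83

Competitive equilibrium: 165.75 − 6.1Q = 95.5 + 2.5Q → Q* = 8.1686, P* = 115.9215.
The subsidy lowers effective supply by 26.5: P = 69 + 2.5Q.
New quantity: 165.75 − 6.1Q = 69 + 2.5Q → Q' = 11.25.
Overproduction ΔQ = 11.25 − 8.1686 = 3.0814; wedge = subsidy = 26.5.
DWL = ½ × 3.0814 × 26.5 = 40.83.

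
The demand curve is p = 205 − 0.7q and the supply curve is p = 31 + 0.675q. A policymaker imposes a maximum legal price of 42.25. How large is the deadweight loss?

Competitive equilibrium: 205 − 0.7q = 31 + 0.675q → q* = 126.5455, p* = 116.4182.
At the ceiling p = 42.25, quantity supplied = (42.25 − 31)/0.675 = 16.6667.
Willingness to pay at q' = 16.6667: 205 − 0.7·16.6667 = 193.3333.
Δq = 126.5455 − 16.6667 = 109.8788; wedge = 193.3333 − 42.25 = 151.0833.
Deadweight loss = ½ × 109.8788 × 151.0833 = 8300.43.

8300.43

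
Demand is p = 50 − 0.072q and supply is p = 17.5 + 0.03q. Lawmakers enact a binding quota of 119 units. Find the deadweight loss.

2032.41

Competitive equilibrium: 50 − 0.072q = 17.5 + 0.03q → q* = 318.6275, p* = 27.0588.
At q = 119: demand price = 50 − 0.072·119 = 41.432; supply price = 17.5 + 0.03·119 = 21.07.
Δq = 318.6275 − 119 = 199.6275; wedge = 41.432 − 21.07 = 20.362.
DWL = ½ × 199.6275 × 20.362 = 2032.41.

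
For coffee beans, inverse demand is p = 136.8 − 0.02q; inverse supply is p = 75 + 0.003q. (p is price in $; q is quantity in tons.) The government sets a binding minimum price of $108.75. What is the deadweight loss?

$18973.03

Competitive equilibrium: 136.8 − 0.02q = 75 + 0.003q → q* = 2686.9565, p* = 83.0609.
At the floor p = 108.75, quantity demanded = (136.8 − 108.75)/0.02 = 1402.5.
Sellers' marginal cost at q' = 1402.5: 75 + 0.003·1402.5 = 79.2075.
Δq = 2686.9565 − 1402.5 = 1284.4565; wedge = 108.75 − 79.2075 = 29.5425.
Deadweight loss = ½ × 1284.4565 × 29.5425 = $18973.03.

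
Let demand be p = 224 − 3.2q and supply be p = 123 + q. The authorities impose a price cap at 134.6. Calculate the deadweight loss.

Competitive equilibrium: 224 − 3.2q = 123 + q → q* = 24.0476, p* = 147.0476.
At the ceiling p = 134.6, quantity supplied = (134.6 − 123)/1 = 11.6.
Willingness to pay at q' = 11.6: 224 − 3.2·11.6 = 186.88.
Δq = 24.0476 − 11.6 = 12.4476; wedge = 186.88 − 134.6 = 52.28.
DWL = ½ × 12.4476 × 52.28 = 325.38.

325.38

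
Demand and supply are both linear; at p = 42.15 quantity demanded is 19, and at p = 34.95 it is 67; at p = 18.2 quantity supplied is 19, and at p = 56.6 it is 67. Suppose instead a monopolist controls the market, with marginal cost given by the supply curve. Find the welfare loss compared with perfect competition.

17.26

Demand slope = (34.95 − 42.15)/(67 − 19) = −0.15, so p = 45 − 0.15q.
Supply slope = (56.6 − 18.2)/(67 − 19) = 0.8, so p = 3 + 0.8q.
Competitive equilibrium: 45 − 0.15q = 3 + 0.8q → q* = 44.2105, p* = 38.3684.
Marginal revenue: MR = 45 − 0.3q. Set MR = MC: 45 − 0.3q = 3 + 0.8q → q_m = 38.1818.
Price p_m = 45 − 0.15·38.1818 = 39.2727; MC(q_m) = 3 + 0.8·38.1818 = 33.5454.
Competitive q* = 44.2105, so Δq = 6.0287; wedge = 39.2727 − 33.5454 = 5.7273.
The triangle = ½ × 6.0287 × 5.7273 = 17.26.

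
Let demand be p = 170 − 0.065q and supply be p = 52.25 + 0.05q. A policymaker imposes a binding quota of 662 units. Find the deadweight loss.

Competitive equilibrium: 170 − 0.065q = 52.25 + 0.05q → q* = 1023.913, p* = 103.4457.
At q = 662: demand price = 170 − 0.065·662 = 126.97; supply price = 52.25 + 0.05·662 = 85.35.
Δq = 1023.913 − 662 = 361.913; wedge = 126.97 − 85.35 = 41.62.
The triangle = ½ × 361.913 × 41.62 = 7531.41.

7531.41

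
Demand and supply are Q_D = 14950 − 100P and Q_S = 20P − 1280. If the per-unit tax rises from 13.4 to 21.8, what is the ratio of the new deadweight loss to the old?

In inverse form: demand P = 149.5 − 0.01Q, supply P = 64 + 0.05Q.
Competitive equilibrium: 149.5 − 0.01Q = 64 + 0.05Q → Q* = 1425, P* = 135.25.
For a per-unit tax t: ΔQ = t/0.06, so DWL = ½·t·(t/0.06) = t²/0.12.
At t = 13.4: DWL = 1496.333. At t = 21.8: DWL = 3960.333.
Ratio = (21.8/13.4)² = 2.647.

2.647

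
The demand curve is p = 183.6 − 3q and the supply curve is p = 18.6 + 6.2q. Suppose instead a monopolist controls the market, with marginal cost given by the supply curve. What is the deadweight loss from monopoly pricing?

89.47

Competitive equilibrium: 183.6 − 3q = 18.6 + 6.2q → q* = 17.9348, p* = 129.7957.
Marginal revenue: MR = 183.6 − 6q. Set MR = MC: 183.6 − 6q = 18.6 + 6.2q → q_m = 13.5246.
Price p_m = 183.6 − 3·13.5246 = 143.0262; MC(q_m) = 18.6 + 6.2·13.5246 = 102.4525.
Competitive q* = 17.9348, so Δq = 4.4102; wedge = 143.0262 − 102.4525 = 40.5737.
Welfare loss = ½ × 4.4102 × 40.5737 = 89.47.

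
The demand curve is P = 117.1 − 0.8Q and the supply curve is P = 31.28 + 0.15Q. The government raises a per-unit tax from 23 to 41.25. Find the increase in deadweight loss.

Competitive equilibrium: 117.1 − 0.8Q = 31.28 + 0.15Q → Q* = 90.3368, P* = 44.8305.
For a per-unit tax t: ΔQ = t/0.95, so DWL = ½·t·(t/0.95) = t²/1.9.
At t = 23: DWL = 278.421. At t = 41.25: DWL = 895.559.
Increase = 895.559 − 278.421 = 617.14.

617.14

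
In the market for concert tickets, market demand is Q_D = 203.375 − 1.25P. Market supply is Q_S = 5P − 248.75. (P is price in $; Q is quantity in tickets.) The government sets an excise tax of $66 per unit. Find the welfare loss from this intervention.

$2178

In inverse form: demand P = 162.7 − 0.8Q, supply P = 49.75 + 0.2Q.
Competitive equilibrium: 162.7 − 0.8Q = 49.75 + 0.2Q → Q* = 112.95, P* = 72.34.
With the tax, the buyer price exceeds the seller price by 66: (162.7 − 0.8Q) − (49.75 + 0.2Q) = 66 → Q' = 46.95.
ΔQ = 112.95 − 46.95 = 66; the wedge equals the tax, 66.
Welfare loss = ½ × 66 × 66 = $2178.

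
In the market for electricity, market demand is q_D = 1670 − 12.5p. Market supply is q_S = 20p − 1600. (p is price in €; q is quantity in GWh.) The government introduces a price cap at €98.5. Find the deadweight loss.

In inverse form: demand p = 133.6 − 0.08q, supply p = 80 + 0.05q.
Competitive equilibrium: 133.6 − 0.08q = 80 + 0.05q → q* = 412.3077, p* = 100.6154.
At the ceiling p = 98.5, quantity supplied = (98.5 − 80)/0.05 = 370.
Willingness to pay at q' = 370: 133.6 − 0.08·370 = 104.
Δq = 412.3077 − 370 = 42.3077; wedge = 104 − 98.5 = 5.5.
Welfare loss = ½ × 42.3077 × 5.5 = €116.35.

€116.35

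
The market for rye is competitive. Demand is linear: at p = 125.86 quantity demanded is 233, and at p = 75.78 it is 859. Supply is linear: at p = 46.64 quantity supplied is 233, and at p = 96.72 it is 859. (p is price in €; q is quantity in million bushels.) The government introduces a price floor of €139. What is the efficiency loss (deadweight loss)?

€34782.03 million

Demand slope = (75.78 − 125.86)/(859 − 233) = −0.08, so p = 144.5 − 0.08q.
Supply slope = (96.72 − 46.64)/(859 − 233) = 0.08, so p = 28 + 0.08q.
Competitive equilibrium: 144.5 − 0.08q = 28 + 0.08q → q* = 728.125, p* = 86.25.
At the floor p = 139, quantity demanded = (144.5 − 139)/0.08 = 68.75.
Sellers' marginal cost at q' = 68.75: 28 + 0.08·68.75 = 33.5.
Δq = 728.125 − 68.75 = 659.375; wedge = 139 − 33.5 = 105.5.
The triangle = ½ × 659.375 × 105.5 = €34782.03 million.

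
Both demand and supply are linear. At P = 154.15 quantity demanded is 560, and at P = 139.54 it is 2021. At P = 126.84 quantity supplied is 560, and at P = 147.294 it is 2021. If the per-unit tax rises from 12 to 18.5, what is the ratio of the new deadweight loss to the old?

Demand slope = (139.54 − 154.15)/(2021 − 560) = −0.01, so P = 159.75 − 0.01Q.
Supply slope = (147.294 − 126.84)/(2021 − 560) = 0.014, so P = 119 + 0.014Q.
Competitive equilibrium: 159.75 − 0.01Q = 119 + 0.014Q → Q* = 1697.9167, P* = 142.7708.
For a per-unit tax t: ΔQ = t/0.024, so DWL = ½·t·(t/0.024) = t²/0.048.
At t = 12: DWL = 3000. At t = 18.5: DWL = 7130.208.
Ratio = (18.5/12)² = 2.377.

2.377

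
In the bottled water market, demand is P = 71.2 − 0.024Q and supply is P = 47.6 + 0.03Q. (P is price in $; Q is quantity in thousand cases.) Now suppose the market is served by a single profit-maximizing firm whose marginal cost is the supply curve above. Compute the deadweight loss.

Competitive equilibrium: 71.2 − 0.024Q = 47.6 + 0.03Q → Q* = 437.037, P* = 60.7111.
Marginal revenue: MR = 71.2 − 0.048Q. Set MR = MC: 71.2 − 0.048Q = 47.6 + 0.03Q → Q_m = 302.5641.
Price P_m = 71.2 − 0.024·302.5641 = 63.9385; MC(Q_m) = 47.6 + 0.03·302.5641 = 56.6769.
Competitive Q* = 437.037, so ΔQ = 134.4729; wedge = 63.9385 − 56.6769 = 7.2616.
DWL = ½ × 134.4729 × 7.2616 = $488.24 thousand.

$488.24 thousand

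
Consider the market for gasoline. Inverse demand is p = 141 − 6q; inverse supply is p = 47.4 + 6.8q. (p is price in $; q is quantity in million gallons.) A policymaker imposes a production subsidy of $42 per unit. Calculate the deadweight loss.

$68.91 million

Competitive equilibrium: 141 − 6q = 47.4 + 6.8q → q* = 7.3125, p* = 97.125.
The subsidy lowers effective supply by 42: p = 5.4 + 6.8q.
New quantity: 141 − 6q = 5.4 + 6.8q → q' = 10.5938.
Overproduction Δq = 10.5938 − 7.3125 = 3.2813; wedge = subsidy = 42.
DWL = ½ × 3.2813 × 42 = $68.91 million.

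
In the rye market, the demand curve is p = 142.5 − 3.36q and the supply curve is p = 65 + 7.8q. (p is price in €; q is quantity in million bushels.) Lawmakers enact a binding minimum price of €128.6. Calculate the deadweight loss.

Competitive equilibrium: 142.5 − 3.36q = 65 + 7.8q → q* = 6.9444, p* = 119.1667.
At the floor p = 128.6, quantity demanded = (142.5 − 128.6)/3.36 = 4.1369.
Sellers' marginal cost at q' = 4.1369: 65 + 7.8·4.1369 = 97.2678.
Δq = 6.9444 − 4.1369 = 2.8075; wedge = 128.6 − 97.2678 = 31.3322.
DWL = ½ × 2.8075 × 31.3322 = €43.98 million.

€43.98 million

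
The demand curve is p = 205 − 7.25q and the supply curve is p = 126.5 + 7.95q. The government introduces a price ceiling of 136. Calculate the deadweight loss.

Competitive equilibrium: 205 − 7.25q = 126.5 + 7.95q → q* = 5.1645, p* = 167.5576.
At the ceiling p = 136, quantity supplied = (136 − 126.5)/7.95 = 1.195.
Willingness to pay at q' = 1.195: 205 − 7.25·1.195 = 196.3363.
Δq = 5.1645 − 1.195 = 3.9695; wedge = 196.3363 − 136 = 60.3363.
Deadweight loss = ½ × 3.9695 × 60.3363 = 119.75.

119.75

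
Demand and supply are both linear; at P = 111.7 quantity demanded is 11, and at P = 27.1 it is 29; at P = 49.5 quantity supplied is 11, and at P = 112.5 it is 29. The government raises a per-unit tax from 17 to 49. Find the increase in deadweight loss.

128.78

Demand slope = (27.1 − 111.7)/(29 − 11) = −4.7, so P = 163.4 − 4.7Q.
Supply slope = (112.5 − 49.5)/(29 − 11) = 3.5, so P = 11 + 3.5Q.
Competitive equilibrium: 163.4 − 4.7Q = 11 + 3.5Q → Q* = 18.5854, P* = 76.0488.
For a per-unit tax t: ΔQ = t/8.2, so DWL = ½·t·(t/8.2) = t²/16.4.
At t = 17: DWL = 17.622. At t = 49: DWL = 146.402.
Increase = 146.402 − 17.622 = 128.78.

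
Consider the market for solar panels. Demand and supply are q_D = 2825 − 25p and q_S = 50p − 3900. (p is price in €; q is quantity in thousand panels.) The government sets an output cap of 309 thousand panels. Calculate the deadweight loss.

€2257.76 thousand

In inverse form: demand p = 113 − 0.04q, supply p = 78 + 0.02q.
Competitive equilibrium: 113 − 0.04q = 78 + 0.02q → q* = 583.3333, p* = 89.6667.
At q = 309: demand price = 113 − 0.04·309 = 100.64; supply price = 78 + 0.02·309 = 84.18.
Δq = 583.3333 − 309 = 274.3333; wedge = 100.64 − 84.18 = 16.46.
The triangle = ½ × 274.3333 × 16.46 = €2257.76 thousand.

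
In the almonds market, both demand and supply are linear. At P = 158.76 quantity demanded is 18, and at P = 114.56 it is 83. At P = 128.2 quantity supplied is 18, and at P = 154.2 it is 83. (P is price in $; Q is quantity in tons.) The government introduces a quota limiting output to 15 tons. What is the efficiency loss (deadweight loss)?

$528.91

Demand slope = (114.56 − 158.76)/(83 − 18) = −0.68, so P = 171 − 0.68Q.
Supply slope = (154.2 − 128.2)/(83 − 18) = 0.4, so P = 121 + 0.4Q.
Competitive equilibrium: 171 − 0.68Q = 121 + 0.4Q → Q* = 46.2963, P* = 139.5185.
At Q = 15: demand price = 171 − 0.68·15 = 160.8; supply price = 121 + 0.4·15 = 127.
ΔQ = 46.2963 − 15 = 31.2963; wedge = 160.8 − 127 = 33.8.
The triangle = ½ × 31.2963 × 33.8 = $528.91.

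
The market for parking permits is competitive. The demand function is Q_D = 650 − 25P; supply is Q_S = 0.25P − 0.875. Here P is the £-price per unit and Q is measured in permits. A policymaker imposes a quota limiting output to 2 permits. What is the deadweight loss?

In inverse form: demand P = 26 − 0.04Q, supply P = 3.5 + 4Q.
Competitive equilibrium: 26 − 0.04Q = 3.5 + 4Q → Q* = 5.5693, P* = 25.7772.
At Q = 2: demand price = 26 − 0.04·2 = 25.92; supply price = 3.5 + 4·2 = 11.5.
ΔQ = 5.5693 − 2 = 3.5693; wedge = 25.92 − 11.5 = 14.42.
DWL = ½ × 3.5693 × 14.42 = £25.73.

£25.73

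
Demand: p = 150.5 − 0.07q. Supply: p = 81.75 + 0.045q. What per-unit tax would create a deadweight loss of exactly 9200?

Competitive equilibrium: 150.5 − 0.07q = 81.75 + 0.045q → q* = 597.8261, p* = 108.6522.
A tax t gives Δq = t/0.115 and wedge t, so DWL = t²/0.23.
t²/0.23 = 9200 → t² = 2116 → t = 46.

46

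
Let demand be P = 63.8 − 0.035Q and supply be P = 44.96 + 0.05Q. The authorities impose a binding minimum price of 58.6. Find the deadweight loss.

226.95

Competitive equilibrium: 63.8 − 0.035Q = 44.96 + 0.05Q → Q* = 221.6471, P* = 56.0424.
At the floor P = 58.6, quantity demanded = (63.8 − 58.6)/0.035 = 148.5714.
Sellers' marginal cost at Q' = 148.5714: 44.96 + 0.05·148.5714 = 52.3886.
ΔQ = 221.6471 − 148.5714 = 73.0757; wedge = 58.6 − 52.3886 = 6.2114.
Deadweight loss = ½ × 73.0757 × 6.2114 = 226.95.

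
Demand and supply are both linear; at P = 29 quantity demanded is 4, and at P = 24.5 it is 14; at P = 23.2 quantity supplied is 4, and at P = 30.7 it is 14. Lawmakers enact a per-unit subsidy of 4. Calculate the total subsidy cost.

48.67

Demand slope = (24.5 − 29)/(14 − 4) = −0.45, so P = 30.8 − 0.45Q.
Supply slope = (30.7 − 23.2)/(14 − 4) = 0.75, so P = 20.2 + 0.75Q.
Competitive equilibrium: 30.8 − 0.45Q = 20.2 + 0.75Q → Q* = 8.8333, P* = 26.825.
The subsidy lowers effective supply by 4: P = 16.2 + 0.75Q.
New quantity: 30.8 − 0.45Q = 16.2 + 0.75Q → Q' = 12.1667.
Total subsidy cost = 4 × 12.1667 = 48.67.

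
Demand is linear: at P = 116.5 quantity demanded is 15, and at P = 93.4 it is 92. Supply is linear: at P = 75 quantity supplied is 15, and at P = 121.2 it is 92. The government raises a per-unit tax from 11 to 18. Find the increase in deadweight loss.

Demand slope = (93.4 − 116.5)/(92 − 15) = −0.3, so P = 121 − 0.3Q.
Supply slope = (121.2 − 75)/(92 − 15) = 0.6, so P = 66 + 0.6Q.
Competitive equilibrium: 121 − 0.3Q = 66 + 0.6Q → Q* = 61.1111, P* = 102.6667.
For a per-unit tax t: ΔQ = t/0.9, so DWL = ½·t·(t/0.9) = t²/1.8.
At t = 11: DWL = 67.222. At t = 18: DWL = 180.
Increase = 180 − 67.222 = 112.78.

112.78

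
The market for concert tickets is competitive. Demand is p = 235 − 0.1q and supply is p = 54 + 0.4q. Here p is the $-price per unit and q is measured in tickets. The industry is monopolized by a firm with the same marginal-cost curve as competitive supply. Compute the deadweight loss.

Competitive equilibrium: 235 − 0.1q = 54 + 0.4q → q* = 362, p* = 198.8.
Marginal revenue: MR = 235 − 0.2q. Set MR = MC: 235 − 0.2q = 54 + 0.4q → q_m = 301.6667.
Price p_m = 235 − 0.1·301.6667 = 204.8333; MC(q_m) = 54 + 0.4·301.6667 = 174.6667.
Competitive q* = 362, so Δq = 60.3333; wedge = 204.8333 − 174.6667 = 30.1666.
Deadweight loss = ½ × 60.3333 × 30.1666 = $910.03.

$910.03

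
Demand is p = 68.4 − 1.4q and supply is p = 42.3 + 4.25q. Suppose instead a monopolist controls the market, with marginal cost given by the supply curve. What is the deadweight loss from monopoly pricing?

2.38

Competitive equilibrium: 68.4 − 1.4q = 42.3 + 4.25q → q* = 4.6195, p* = 61.9327.
Marginal revenue: MR = 68.4 − 2.8q. Set MR = MC: 68.4 − 2.8q = 42.3 + 4.25q → q_m = 3.7021.
Price p_m = 68.4 − 1.4·3.7021 = 63.2171; MC(q_m) = 42.3 + 4.25·3.7021 = 58.0339.
Competitive q* = 4.6195, so Δq = 0.9174; wedge = 63.2171 − 58.0339 = 5.1832.
DWL = ½ × 0.9174 × 5.1832 = 2.38.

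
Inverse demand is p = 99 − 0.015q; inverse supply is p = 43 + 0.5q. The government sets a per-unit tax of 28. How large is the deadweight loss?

761.17

Competitive equilibrium: 99 − 0.015q = 43 + 0.5q → q* = 108.7379, p* = 97.3689.
With the tax, the buyer price exceeds the seller price by 28: (99 − 0.015q) − (43 + 0.5q) = 28 → q' = 54.3689.
Δq = 108.7379 − 54.3689 = 54.369; the wedge equals the tax, 28.
Deadweight loss = ½ × 54.369 × 28 = 761.17.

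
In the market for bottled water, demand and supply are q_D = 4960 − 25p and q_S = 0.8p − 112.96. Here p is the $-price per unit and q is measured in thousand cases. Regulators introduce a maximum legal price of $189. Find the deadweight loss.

$24.01 thousand

In inverse form: demand p = 198.4 − 0.04q, supply p = 141.2 + 1.25q.
Competitive equilibrium: 198.4 − 0.04q = 141.2 + 1.25q → q* = 44.3411, p* = 196.6264.
At the ceiling p = 189, quantity supplied = (189 − 141.2)/1.25 = 38.24.
Willingness to pay at q' = 38.24: 198.4 − 0.04·38.24 = 196.8704.
Δq = 44.3411 − 38.24 = 6.1011; wedge = 196.8704 − 189 = 7.8704.
DWL = ½ × 6.1011 × 7.8704 = $24.01 thousand.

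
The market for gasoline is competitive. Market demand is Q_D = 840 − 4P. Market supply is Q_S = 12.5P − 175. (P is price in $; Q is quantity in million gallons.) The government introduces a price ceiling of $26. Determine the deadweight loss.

$32518.56 million

In inverse form: demand P = 210 − 0.25Q, supply P = 14 + 0.08Q.
Competitive equilibrium: 210 − 0.25Q = 14 + 0.08Q → Q* = 593.9394, P* = 61.5152.
At the ceiling P = 26, quantity supplied = (26 − 14)/0.08 = 150.
Willingness to pay at Q' = 150: 210 − 0.25·150 = 172.5.
ΔQ = 593.9394 − 150 = 443.9394; wedge = 172.5 − 26 = 146.5.
Deadweight loss = ½ × 443.9394 × 146.5 = $32518.56 million.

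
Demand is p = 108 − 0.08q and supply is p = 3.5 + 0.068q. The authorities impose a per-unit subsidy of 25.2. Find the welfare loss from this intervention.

2145.41

Competitive equilibrium: 108 − 0.08q = 3.5 + 0.068q → q* = 706.0811, p* = 51.5135.
The subsidy lowers effective supply by 25.2: p = 0.068q − 21.7.
New quantity: 108 − 0.08q = 0.068q − 21.7 → q' = 876.3514.
Overproduction Δq = 876.3514 − 706.0811 = 170.2703; wedge = subsidy = 25.2.
The triangle = ½ × 170.2703 × 25.2 = 2145.41.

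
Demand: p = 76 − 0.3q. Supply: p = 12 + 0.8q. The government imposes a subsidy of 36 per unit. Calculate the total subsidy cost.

Competitive equilibrium: 76 − 0.3q = 12 + 0.8q → q* = 58.1818, p* = 58.5455.
The subsidy lowers effective supply by 36: p = 0.8q − 24.
New quantity: 76 − 0.3q = 0.8q − 24 → q' = 90.9091.
Total subsidy cost = 36 × 90.9091 = 3272.73.

3272.73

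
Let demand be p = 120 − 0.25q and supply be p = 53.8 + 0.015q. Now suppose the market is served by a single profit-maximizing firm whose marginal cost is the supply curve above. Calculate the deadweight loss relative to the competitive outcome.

Competitive equilibrium: 120 − 0.25q = 53.8 + 0.015q → q* = 249.8113, p* = 57.5472.
Marginal revenue: MR = 120 − 0.5q. Set MR = MC: 120 − 0.5q = 53.8 + 0.015q → q_m = 128.5437.
Price p_m = 120 − 0.25·128.5437 = 87.8641; MC(q_m) = 53.8 + 0.015·128.5437 = 55.7282.
Competitive q* = 249.8113, so Δq = 121.2676; wedge = 87.8641 − 55.7282 = 32.1359.
Welfare loss = ½ × 121.2676 × 32.1359 = 1948.52.

1948.52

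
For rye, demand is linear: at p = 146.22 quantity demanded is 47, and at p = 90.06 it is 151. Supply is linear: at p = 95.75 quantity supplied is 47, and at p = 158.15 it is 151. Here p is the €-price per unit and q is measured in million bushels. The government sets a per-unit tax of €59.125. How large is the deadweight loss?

€1533.23 million

Demand slope = (90.06 − 146.22)/(151 − 47) = −0.54, so p = 171.6 − 0.54q.
Supply slope = (158.15 − 95.75)/(151 − 47) = 0.6, so p = 67.55 + 0.6q.
Competitive equilibrium: 171.6 − 0.54q = 67.55 + 0.6q → q* = 91.2719, p* = 122.3132.
With the tax, the buyer price exceeds the seller price by 59.125: (171.6 − 0.54q) − (67.55 + 0.6q) = 59.125 → q' = 39.4079.
Δq = 91.2719 − 39.4079 = 51.864; the wedge equals the tax, 59.125.
Welfare loss = ½ × 51.864 × 59.125 = €1533.23 million.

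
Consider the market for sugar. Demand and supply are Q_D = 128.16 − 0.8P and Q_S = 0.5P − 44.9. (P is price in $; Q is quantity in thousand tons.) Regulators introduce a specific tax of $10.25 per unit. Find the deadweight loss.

$16.16 thousand

In inverse form: demand P = 160.2 − 1.25Q, supply P = 89.8 + 2Q.
Competitive equilibrium: 160.2 − 1.25Q = 89.8 + 2Q → Q* = 21.6615, P* = 133.1231.
With the tax, the buyer price exceeds the seller price by 10.25: (160.2 − 1.25Q) − (89.8 + 2Q) = 10.25 → Q' = 18.5077.
ΔQ = 21.6615 − 18.5077 = 3.1538; the wedge equals the tax, 10.25.
The triangle = ½ × 3.1538 × 10.25 = $16.16 thousand.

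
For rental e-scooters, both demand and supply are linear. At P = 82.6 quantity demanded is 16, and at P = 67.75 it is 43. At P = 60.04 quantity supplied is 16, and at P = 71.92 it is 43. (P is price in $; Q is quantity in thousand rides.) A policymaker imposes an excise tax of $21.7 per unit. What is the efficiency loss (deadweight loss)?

Demand slope = (67.75 − 82.6)/(43 − 16) = −0.55, so P = 91.4 − 0.55Q.
Supply slope = (71.92 − 60.04)/(43 − 16) = 0.44, so P = 53 + 0.44Q.
Competitive equilibrium: 91.4 − 0.55Q = 53 + 0.44Q → Q* = 38.7879, P* = 70.0667.
With the tax, the buyer price exceeds the seller price by 21.7: (91.4 − 0.55Q) − (53 + 0.44Q) = 21.7 → Q' = 16.8687.
ΔQ = 38.7879 − 16.8687 = 21.9192; the wedge equals the tax, 21.7.
DWL = ½ × 21.9192 × 21.7 = $237.82 thousand.

$237.82 thousand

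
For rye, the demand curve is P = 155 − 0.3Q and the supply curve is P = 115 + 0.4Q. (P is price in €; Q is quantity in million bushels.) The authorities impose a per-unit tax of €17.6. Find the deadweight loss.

€221.26 million

Competitive equilibrium: 155 − 0.3Q = 115 + 0.4Q → Q* = 57.1429, P* = 137.8571.
With the tax, the buyer price exceeds the seller price by 17.6: (155 − 0.3Q) − (115 + 0.4Q) = 17.6 → Q' = 32.
ΔQ = 57.1429 − 32 = 25.1429; the wedge equals the tax, 17.6.
Deadweight loss = ½ × 25.1429 × 17.6 = €221.26 million.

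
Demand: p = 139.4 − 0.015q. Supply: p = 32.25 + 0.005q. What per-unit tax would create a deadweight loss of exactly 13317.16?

23.08

Competitive equilibrium: 139.4 − 0.015q = 32.25 + 0.005q → q* = 5357.5, p* = 59.0375.
A tax t gives Δq = t/0.02 and wedge t, so DWL = t²/0.04.
t²/0.04 = 13317.16 → t² = 532.6864 → t = 23.08.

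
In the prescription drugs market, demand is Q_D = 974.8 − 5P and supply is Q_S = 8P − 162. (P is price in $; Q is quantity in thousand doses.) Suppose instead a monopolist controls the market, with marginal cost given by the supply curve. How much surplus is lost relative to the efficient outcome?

In inverse form: demand P = 194.96 − 0.2Q, supply P = 20.25 + 0.125Q.
Competitive equilibrium: 194.96 − 0.2Q = 20.25 + 0.125Q → Q* = 537.5692, P* = 87.4462.
Marginal revenue: MR = 194.96 − 0.4Q. Set MR = MC: 194.96 − 0.4Q = 20.25 + 0.125Q → Q_m = 332.781.
Price P_m = 194.96 − 0.2·332.781 = 128.4038; MC(Q_m) = 20.25 + 0.125·332.781 = 61.8476.
Competitive Q* = 537.5692, so ΔQ = 204.7882; wedge = 128.4038 − 61.8476 = 66.5562.
Deadweight loss = ½ × 204.7882 × 66.5562 = $6814.96 thousand.

$6814.96 thousand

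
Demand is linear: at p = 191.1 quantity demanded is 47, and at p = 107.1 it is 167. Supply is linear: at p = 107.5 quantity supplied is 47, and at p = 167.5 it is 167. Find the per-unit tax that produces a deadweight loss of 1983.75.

69

Demand slope = (107.1 − 191.1)/(167 − 47) = −0.7, so p = 224 − 0.7q.
Supply slope = (167.5 − 107.5)/(167 − 47) = 0.5, so p = 84 + 0.5q.
Competitive equilibrium: 224 − 0.7q = 84 + 0.5q → q* = 116.6667, p* = 142.3333.
A tax t gives Δq = t/1.2 and wedge t, so DWL = t²/2.4.
t²/2.4 = 1983.75 → t² = 4761 → t = 69.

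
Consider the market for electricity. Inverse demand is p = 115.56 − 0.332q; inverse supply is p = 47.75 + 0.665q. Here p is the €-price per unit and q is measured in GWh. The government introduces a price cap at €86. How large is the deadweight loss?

€54.91

Competitive equilibrium: 115.56 − 0.332q = 47.75 + 0.665q → q* = 68.014, p* = 92.9793.
At the ceiling p = 86, quantity supplied = (86 − 47.75)/0.665 = 57.5188.
Willingness to pay at q' = 57.5188: 115.56 − 0.332·57.5188 = 96.4638.
Δq = 68.014 − 57.5188 = 10.4952; wedge = 96.4638 − 86 = 10.4638.
DWL = ½ × 10.4952 × 10.4638 = €54.91.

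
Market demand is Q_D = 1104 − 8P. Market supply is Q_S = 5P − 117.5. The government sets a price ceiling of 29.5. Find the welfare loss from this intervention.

In inverse form: demand P = 138 − 0.125Q, supply P = 23.5 + 0.2Q.
Competitive equilibrium: 138 − 0.125Q = 23.5 + 0.2Q → Q* = 352.3077, P* = 93.9615.
At the ceiling P = 29.5, quantity supplied = (29.5 − 23.5)/0.2 = 30.
Willingness to pay at Q' = 30: 138 − 0.125·30 = 134.25.
ΔQ = 352.3077 − 30 = 322.3077; wedge = 134.25 − 29.5 = 104.75.
The triangle = ½ × 322.3077 × 104.75 = 16880.87.

16880.87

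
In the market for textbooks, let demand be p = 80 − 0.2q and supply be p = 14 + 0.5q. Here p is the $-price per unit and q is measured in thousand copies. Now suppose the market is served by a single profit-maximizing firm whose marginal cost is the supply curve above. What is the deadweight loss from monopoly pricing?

Competitive equilibrium: 80 − 0.2q = 14 + 0.5q → q* = 94.2857, p* = 61.1429.
Marginal revenue: MR = 80 − 0.4q. Set MR = MC: 80 − 0.4q = 14 + 0.5q → q_m = 73.3333.
Price p_m = 80 − 0.2·73.3333 = 65.3333; MC(q_m) = 14 + 0.5·73.3333 = 50.6667.
Competitive q* = 94.2857, so Δq = 20.9524; wedge = 65.3333 − 50.6667 = 14.6666.
DWL = ½ × 20.9524 × 14.6666 = $153.65 thousand.

$153.65 thousand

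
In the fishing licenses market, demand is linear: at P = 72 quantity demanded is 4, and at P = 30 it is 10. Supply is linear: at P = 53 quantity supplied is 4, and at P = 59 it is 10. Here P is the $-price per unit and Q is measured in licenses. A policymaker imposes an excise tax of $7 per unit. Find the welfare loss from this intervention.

Demand slope = (30 − 72)/(10 − 4) = −7, so P = 100 − 7Q.
Supply slope = (59 − 53)/(10 − 4) = 1, so P = 49 + Q.
Competitive equilibrium: 100 − 7Q = 49 + Q → Q* = 6.375, P* = 55.375.
With the tax, the buyer price exceeds the seller price by 7: (100 − 7Q) − (49 + Q) = 7 → Q' = 5.5.
ΔQ = 6.375 − 5.5 = 0.875; the wedge equals the tax, 7.
Deadweight loss = ½ × 0.875 × 7 = $3.06.

$3.06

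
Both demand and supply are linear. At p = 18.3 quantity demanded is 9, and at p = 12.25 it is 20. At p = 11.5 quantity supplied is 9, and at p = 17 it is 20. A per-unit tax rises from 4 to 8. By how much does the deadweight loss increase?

22.86

Demand slope = (12.25 − 18.3)/(20 − 9) = −0.55, so p = 23.25 − 0.55q.
Supply slope = (17 − 11.5)/(20 − 9) = 0.5, so p = 7 + 0.5q.
Competitive equilibrium: 23.25 − 0.55q = 7 + 0.5q → q* = 15.4762, p* = 14.7381.
For a per-unit tax t: Δq = t/1.05, so DWL = ½·t·(t/1.05) = t²/2.1.
At t = 4: DWL = 7.619. At t = 8: DWL = 30.476.
Increase = 30.476 − 7.619 = 22.86.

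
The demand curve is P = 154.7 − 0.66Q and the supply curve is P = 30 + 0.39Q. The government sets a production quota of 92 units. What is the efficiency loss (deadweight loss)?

Competitive equilibrium: 154.7 − 0.66Q = 30 + 0.39Q → Q* = 118.7619, P* = 76.3171.
At Q = 92: demand price = 154.7 − 0.66·92 = 93.98; supply price = 30 + 0.39·92 = 65.88.
ΔQ = 118.7619 − 92 = 26.7619; wedge = 93.98 − 65.88 = 28.1.
Deadweight loss = ½ × 26.7619 × 28.1 = 376.

376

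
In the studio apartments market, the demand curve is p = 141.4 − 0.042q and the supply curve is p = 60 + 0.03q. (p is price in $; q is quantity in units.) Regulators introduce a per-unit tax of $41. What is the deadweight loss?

$11673.61

Competitive equilibrium: 141.4 − 0.042q = 60 + 0.03q → q* = 1130.5556, p* = 93.9167.
With the tax, the buyer price exceeds the seller price by 41: (141.4 − 0.042q) − (60 + 0.03q) = 41 → q' = 561.1111.
Δq = 1130.5556 − 561.1111 = 569.4445; the wedge equals the tax, 41.
The triangle = ½ × 569.4445 × 41 = $11673.61.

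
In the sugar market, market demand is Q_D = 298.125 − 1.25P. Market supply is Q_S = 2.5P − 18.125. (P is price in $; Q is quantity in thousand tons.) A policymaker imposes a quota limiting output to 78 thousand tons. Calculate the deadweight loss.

In inverse form: demand P = 238.5 − 0.8Q, supply P = 7.25 + 0.4Q.
Competitive equilibrium: 238.5 − 0.8Q = 7.25 + 0.4Q → Q* = 192.7083, P* = 84.3333.
At Q = 78: demand price = 238.5 − 0.8·78 = 176.1; supply price = 7.25 + 0.4·78 = 38.45.
ΔQ = 192.7083 − 78 = 114.7083; wedge = 176.1 − 38.45 = 137.65.
Welfare loss = ½ × 114.7083 × 137.65 = $7894.80 thousand.

$7894.80 thousand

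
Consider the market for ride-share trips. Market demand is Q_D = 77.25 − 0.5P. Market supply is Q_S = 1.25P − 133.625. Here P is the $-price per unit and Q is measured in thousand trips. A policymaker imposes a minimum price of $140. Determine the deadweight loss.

In inverse form: demand P = 154.5 − 2Q, supply P = 106.9 + 0.8Q.
Competitive equilibrium: 154.5 − 2Q = 106.9 + 0.8Q → Q* = 17, P* = 120.5.
At the floor P = 140, quantity demanded = (154.5 − 140)/2 = 7.25.
Sellers' marginal cost at Q' = 7.25: 106.9 + 0.8·7.25 = 112.7.
ΔQ = 17 − 7.25 = 9.75; wedge = 140 − 112.7 = 27.3.
Welfare loss = ½ × 9.75 × 27.3 = $133.09 thousand.

$133.09 thousand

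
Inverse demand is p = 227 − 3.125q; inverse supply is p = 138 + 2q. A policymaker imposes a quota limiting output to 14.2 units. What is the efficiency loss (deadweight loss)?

Competitive equilibrium: 227 − 3.125q = 138 + 2q → q* = 17.3659, p* = 172.7317.
At q = 14.2: demand price = 227 − 3.125·14.2 = 182.625; supply price = 138 + 2·14.2 = 166.4.
Δq = 17.3659 − 14.2 = 3.1659; wedge = 182.625 − 166.4 = 16.225.
Deadweight loss = ½ × 3.1659 × 16.225 = 25.68.

25.68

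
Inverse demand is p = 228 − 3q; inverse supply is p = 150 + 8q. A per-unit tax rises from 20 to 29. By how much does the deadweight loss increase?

Competitive equilibrium: 228 − 3q = 150 + 8q → q* = 7.0909, p* = 206.7273.
For a per-unit tax t: Δq = t/11, so DWL = ½·t·(t/11) = t²/22.
At t = 20: DWL = 18.182. At t = 29: DWL = 38.227.
Increase = 38.227 − 18.182 = 20.05.

20.05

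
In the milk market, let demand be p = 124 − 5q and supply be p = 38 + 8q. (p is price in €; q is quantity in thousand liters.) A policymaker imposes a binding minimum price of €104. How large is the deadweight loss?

Competitive equilibrium: 124 − 5q = 38 + 8q → q* = 6.6154, p* = 90.9231.
At the floor p = 104, quantity demanded = (124 − 104)/5 = 4.
Sellers' marginal cost at q' = 4: 38 + 8·4 = 70.
Δq = 6.6154 − 4 = 2.6154; wedge = 104 − 70 = 34.
DWL = ½ × 2.6154 × 34 = €44.46 thousand.

€44.46 thousand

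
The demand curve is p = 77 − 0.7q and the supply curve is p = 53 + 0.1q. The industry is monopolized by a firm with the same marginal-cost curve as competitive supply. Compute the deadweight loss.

Competitive equilibrium: 77 − 0.7q = 53 + 0.1q → q* = 30, p* = 56.
Marginal revenue: MR = 77 − 1.4q. Set MR = MC: 77 − 1.4q = 53 + 0.1q → q_m = 16.
Price p_m = 77 − 0.7·16 = 65.8; MC(q_m) = 53 + 0.1·16 = 54.6.
Competitive q* = 30, so Δq = 14; wedge = 65.8 − 54.6 = 11.2.
Deadweight loss = ½ × 14 × 11.2 = 78.40.

78.40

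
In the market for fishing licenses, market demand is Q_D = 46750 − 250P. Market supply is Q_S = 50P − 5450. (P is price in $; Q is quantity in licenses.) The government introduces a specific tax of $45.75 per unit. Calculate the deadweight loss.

In inverse form: demand P = 187 − 0.004Q, supply P = 109 + 0.02Q.
Competitive equilibrium: 187 − 0.004Q = 109 + 0.02Q → Q* = 3250, P* = 174.
With the tax, the buyer price exceeds the seller price by 45.75: (187 − 0.004Q) − (109 + 0.02Q) = 45.75 → Q' = 1343.75.
ΔQ = 3250 − 1343.75 = 1906.25; the wedge equals the tax, 45.75.
Welfare loss = ½ × 1906.25 × 45.75 = $43605.47.

$43605.47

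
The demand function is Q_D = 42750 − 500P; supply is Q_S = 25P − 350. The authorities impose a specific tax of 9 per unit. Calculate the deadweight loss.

964.29

In inverse form: demand P = 85.5 − 0.002Q, supply P = 14 + 0.04Q.
Competitive equilibrium: 85.5 − 0.002Q = 14 + 0.04Q → Q* = 1702.381, P* = 82.0952.
With the tax, the buyer price exceeds the seller price by 9: (85.5 − 0.002Q) − (14 + 0.04Q) = 9 → Q' = 1488.0952.
ΔQ = 1702.381 − 1488.0952 = 214.2858; the wedge equals the tax, 9.
Welfare loss = ½ × 214.2858 × 9 = 964.29.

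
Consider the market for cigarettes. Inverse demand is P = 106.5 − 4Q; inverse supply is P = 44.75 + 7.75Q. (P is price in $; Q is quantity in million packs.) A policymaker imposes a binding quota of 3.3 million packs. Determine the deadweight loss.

Competitive equilibrium: 106.5 − 4Q = 44.75 + 7.75Q → Q* = 5.2553, P* = 85.4787.
At Q = 3.3: demand price = 106.5 − 4·3.3 = 93.3; supply price = 44.75 + 7.75·3.3 = 70.325.
ΔQ = 5.2553 − 3.3 = 1.9553; wedge = 93.3 − 70.325 = 22.975.
Deadweight loss = ½ × 1.9553 × 22.975 = $22.46 million.

$22.46 million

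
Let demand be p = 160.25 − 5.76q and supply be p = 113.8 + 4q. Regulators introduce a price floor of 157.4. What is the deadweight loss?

Competitive equilibrium: 160.25 − 5.76q = 113.8 + 4q → q* = 4.7592, p* = 132.8369.
At the floor p = 157.4, quantity demanded = (160.25 − 157.4)/5.76 = 0.4948.
Sellers' marginal cost at q' = 0.4948: 113.8 + 4·0.4948 = 115.7792.
Δq = 4.7592 − 0.4948 = 4.2644; wedge = 157.4 − 115.7792 = 41.6208.
Welfare loss = ½ × 4.2644 × 41.6208 = 88.74.

88.74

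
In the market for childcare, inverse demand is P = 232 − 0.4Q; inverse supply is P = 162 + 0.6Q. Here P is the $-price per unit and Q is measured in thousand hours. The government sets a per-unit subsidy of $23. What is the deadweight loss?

Competitive equilibrium: 232 − 0.4Q = 162 + 0.6Q → Q* = 70, P* = 204.
The subsidy lowers effective supply by 23: P = 139 + 0.6Q.
New quantity: 232 − 0.4Q = 139 + 0.6Q → Q' = 93.
Overproduction ΔQ = 93 − 70 = 23; wedge = subsidy = 23.
The triangle = ½ × 23 × 23 = $264.50 thousand.

$264.50 thousand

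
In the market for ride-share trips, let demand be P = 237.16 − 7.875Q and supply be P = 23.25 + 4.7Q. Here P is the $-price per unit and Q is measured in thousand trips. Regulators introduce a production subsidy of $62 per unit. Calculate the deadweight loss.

$152.84 thousand

Competitive equilibrium: 237.16 − 7.875Q = 23.25 + 4.7Q → Q* = 17.01074, P* = 103.20046.
The subsidy lowers effective supply by 62: P = 4.7Q − 38.75.
New quantity: 237.16 − 7.875Q = 4.7Q − 38.75 → Q' = 21.94115.
Overproduction ΔQ = 21.94115 − 17.01074 = 4.93041; wedge = subsidy = 62.
DWL = ½ × 4.93041 × 62 = $152.84 thousand.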